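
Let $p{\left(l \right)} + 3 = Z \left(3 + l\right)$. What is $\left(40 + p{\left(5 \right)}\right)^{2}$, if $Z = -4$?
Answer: $25$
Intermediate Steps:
$p{\left(l \right)} = -15 - 4 l$ ($p{\left(l \right)} = -3 - 4 \left(3 + l\right) = -3 - \left(12 + 4 l\right) = -15 - 4 l$)
$\left(40 + p{\left(5 \right)}\right)^{2} = \left(40 - 35\right)^{2} = 5^{2} = 25$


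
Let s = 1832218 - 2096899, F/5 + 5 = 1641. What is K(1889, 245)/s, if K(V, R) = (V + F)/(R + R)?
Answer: -10069/129693690 ≈ -7.7637e-5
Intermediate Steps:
F = 8180 (F = -25 + 5*1641 = -25 + 8205 = 8180)
s = -264681
K(V, R) = (8180 + V)/(2*R) (K(V, R) = (V + 8180)/(R + R) = (8180 + V)/((2*R)) = (8180 + V)*(1/(2*R)) = (8180 + V)/(2*R))
K(1889, 245)/s = ((½)*(8180 + 1889)/245)/(-264681) = ((½)*(1/245)*10069)*(-1/264681) = (10069/490)*(-1/264681) = -10069/129693690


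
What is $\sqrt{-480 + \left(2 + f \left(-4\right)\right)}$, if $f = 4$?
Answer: $i \sqrt{494} \approx 22.226 i$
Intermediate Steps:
$\sqrt{-480 + \left(2 + f \left(-4\right)\right)} = \sqrt{-480 + \left(2 + 4 \left(-4\right)\right)} = \sqrt{-480 + \left(2 - 16\right)} = \sqrt{-480 - 14} = \sqrt{-494} = i \sqrt{494}$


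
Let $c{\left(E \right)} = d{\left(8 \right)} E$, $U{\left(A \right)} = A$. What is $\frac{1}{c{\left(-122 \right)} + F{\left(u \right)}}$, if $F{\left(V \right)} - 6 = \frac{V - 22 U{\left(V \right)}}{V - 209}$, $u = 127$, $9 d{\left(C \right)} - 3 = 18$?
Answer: $- \frac{246}{60551} \approx -0.0040627$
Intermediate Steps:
$d{\left(C \right)} = \frac{7}{3}$ ($d{\left(C \right)} = \frac{1}{3} + \frac{1}{9} \cdot 18 = \frac{1}{3} + 2 = \frac{7}{3}$)
$c{\left(E \right)} = \frac{7 E}{3}$
$F{\left(V \right)} = 6 - \frac{21 V}{-209 + V}$ ($F{\left(V \right)} = 6 + \frac{V - 22 V}{V - 209} = 6 + \frac{\left(-21\right) V}{-209 + V} = 6 - \frac{21 V}{-209 + V}$)
$\frac{1}{c{\left(-122 \right)} + F{\left(u \right)}} = \frac{1}{\frac{7}{3} \left(-122\right) + \frac{3 \left(-418 - 635\right)}{-209 + 127}} = \frac{1}{- \frac{854}{3} + \frac{3 \left(-418 - 635\right)}{-82}} = \frac{1}{- \frac{854}{3} + 3 \left(- \frac{1}{82}\right) \left(-1053\right)} = \frac{1}{- \frac{854}{3} + \frac{3159}{82}} = \frac{1}{- \frac{60551}{246}} = - \frac{246}{60551}$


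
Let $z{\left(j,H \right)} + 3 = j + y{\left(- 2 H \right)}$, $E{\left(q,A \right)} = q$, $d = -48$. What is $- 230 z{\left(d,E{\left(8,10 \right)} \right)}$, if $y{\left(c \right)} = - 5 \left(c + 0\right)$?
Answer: $-6670$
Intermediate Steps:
$y{\left(c \right)} = - 5 c$
$z{\left(j,H \right)} = -3 + j + 10 H$ ($z{\left(j,H \right)} = -3 - \left(- j + 5 \left(-2\right) H\right) = -3 + \left(j + 10 H\right) = -3 + j + 10 H$)
$- 230 z{\left(d,E{\left(8,10 \right)} \right)} = - 230 \left(-3 - 48 + 10 \cdot 8\right) = - 230 \left(-3 - 48 + 80\right) = \left(-230\right) 29 = -6670$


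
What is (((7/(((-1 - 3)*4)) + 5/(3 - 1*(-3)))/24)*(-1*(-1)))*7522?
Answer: 71459/576 ≈ 124.06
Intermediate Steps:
(((7/(((-1 - 3)*4)) + 5/(3 - 1*(-3)))/24)*(-1*(-1)))*7522 = (((7/((-4*4)) + 5/(3 + 3))*(1/24))*1)*7522 = (((7/(-16) + 5/6)*(1/24))*1)*7522 = (((7*(-1/16) + 5*(1/6))*(1/24))*1)*7522 = (((-7/16 + 5/6)*(1/24))*1)*7522 = (((19/48)*(1/24))*1)*7522 = ((19/1152)*1)*7522 = (19/1152)*7522 = 71459/576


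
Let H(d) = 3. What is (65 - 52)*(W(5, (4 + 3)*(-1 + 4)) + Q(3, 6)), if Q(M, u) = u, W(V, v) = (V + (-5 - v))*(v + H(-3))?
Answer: -6474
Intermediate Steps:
W(V, v) = (3 + v)*(-5 + V - v) (W(V, v) = (V + (-5 - v))*(v + 3) = (-5 + V - v)*(3 + v) = (3 + v)*(-5 + V - v))
(65 - 52)*(W(5, (4 + 3)*(-1 + 4)) + Q(3, 6)) = (65 - 52)*((-15 - ((4 + 3)*(-1 + 4))² - 8*(4 + 3)*(-1 + 4) + 3*5 + 5*((4 + 3)*(-1 + 4))) + 6) = 13*((-15 - (7*3)² - 56*3 + 15 + 5*(7*3)) + 6) = 13*((-15 - 1*21² - 8*21 + 15 + 5*21) + 6) = 13*((-15 - 1*441 - 168 + 15 + 105) + 6) = 13*((-15 - 441 - 168 + 15 + 105) + 6) = 13*(-504 + 6) = 13*(-498) = -6474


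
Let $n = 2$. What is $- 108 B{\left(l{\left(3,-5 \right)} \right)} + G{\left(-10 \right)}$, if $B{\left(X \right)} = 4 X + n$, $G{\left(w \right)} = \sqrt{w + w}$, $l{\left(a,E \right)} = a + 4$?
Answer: $-3240 + 2 i \sqrt{5} \approx -3240.0 + 4.4721 i$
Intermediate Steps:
$l{\left(a,E \right)} = 4 + a$
$G{\left(w \right)} = \sqrt{2} \sqrt{w}$ ($G{\left(w \right)} = \sqrt{2 w} = \sqrt{2} \sqrt{w}$)
$B{\left(X \right)} = 2 + 4 X$ ($B{\left(X \right)} = 4 X + 2 = 2 + 4 X$)
$- 108 B{\left(l{\left(3,-5 \right)} \right)} + G{\left(-10 \right)} = - 108 \left(2 + 4 \left(4 + 3\right)\right) + \sqrt{2} \sqrt{-10} = - 108 \left(2 + 4 \cdot 7\right) + \sqrt{2} i \sqrt{10} = - 108 \left(2 + 28\right) + 2 i \sqrt{5} = \left(-108\right) 30 + 2 i \sqrt{5} = -3240 + 2 i \sqrt{5}$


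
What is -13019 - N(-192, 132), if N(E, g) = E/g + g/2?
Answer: -143919/11 ≈ -13084.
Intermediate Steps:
N(E, g) = g/2 + E/g (N(E, g) = E/g + g*(½) = E/g + g/2 = g/2 + E/g)
-13019 - N(-192, 132) = -13019 - ((½)*132 - 192/132) = -13019 - (66 - 192*1/132) = -13019 - (66 - 16/11) = -13019 - 1*710/11 = -13019 - 710/11 = -143919/11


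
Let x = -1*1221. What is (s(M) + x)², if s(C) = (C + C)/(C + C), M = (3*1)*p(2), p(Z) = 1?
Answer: 1488400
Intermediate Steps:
x = -1221
M = 3 (M = (3*1)*1 = 3*1 = 3)
s(C) = 1 (s(C) = (2*C)/((2*C)) = (2*C)*(1/(2*C)) = 1)
(s(M) + x)² = (1 - 1221)² = (-1220)² = 1488400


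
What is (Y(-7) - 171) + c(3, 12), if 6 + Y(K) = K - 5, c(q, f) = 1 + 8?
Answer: -180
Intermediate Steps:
c(q, f) = 9
Y(K) = -11 + K (Y(K) = -6 + (K - 5) = -6 + (-5 + K) = -11 + K)
(Y(-7) - 171) + c(3, 12) = ((-11 - 7) - 171) + 9 = (-18 - 171) + 9 = -189 + 9 = -180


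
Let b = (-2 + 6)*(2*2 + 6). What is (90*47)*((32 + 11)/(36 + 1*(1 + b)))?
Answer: 181890/77 ≈ 2362.2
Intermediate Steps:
b = 40 (b = 4*(4 + 6) = 4*10 = 40)
(90*47)*((32 + 11)/(36 + 1*(1 + b))) = (90*47)*((32 + 11)/(36 + 1*(1 + 40))) = 4230*(43/(36 + 1*41)) = 4230*(43/(36 + 41)) = 4230*(43/77) = 181890/77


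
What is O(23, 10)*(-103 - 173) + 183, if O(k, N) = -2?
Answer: 735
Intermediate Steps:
O(23, 10)*(-103 - 173) + 183 = -2*(-103 - 173) + 183 = -2*(-276) + 183 = 552 + 183 = 735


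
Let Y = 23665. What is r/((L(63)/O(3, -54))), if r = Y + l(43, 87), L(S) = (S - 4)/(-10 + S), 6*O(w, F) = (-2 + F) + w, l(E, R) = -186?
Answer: -65952511/354 ≈ -1.8631e+5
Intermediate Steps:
O(w, F) = -⅓ + F/6 + w/6 (O(w, F) = ((-2 + F) + w)/6 = (-2 + F + w)/6 = -⅓ + F/6 + w/6)
L(S) = (-4 + S)/(-10 + S)
r = 23479 (r = 23665 - 186 = 23479)
r/((L(63)/O(3, -54))) = 23479/((((-4 + 63)/(-10 + 63))/(-⅓ + (⅙)*(-54) + (⅙)*3))) = 23479/(((59/53)/(-⅓ - 9 + ½))) = 23479/((((1/53)*59)/(-53/6))) = 23479/(((59/53)*(-6/53))) = 23479/(-354/2809) = 23479*(-2809/354) = -65952511/354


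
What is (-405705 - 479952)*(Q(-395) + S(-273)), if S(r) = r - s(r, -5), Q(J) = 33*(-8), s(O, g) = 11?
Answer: 485340036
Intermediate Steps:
Q(J) = -264
S(r) = -11 + r (S(r) = r - 1*11 = r - 11 = -11 + r)
(-405705 - 479952)*(Q(-395) + S(-273)) = (-405705 - 479952)*(-264 + (-11 - 273)) = -885657*(-264 - 284) = -885657*(-548) = 485340036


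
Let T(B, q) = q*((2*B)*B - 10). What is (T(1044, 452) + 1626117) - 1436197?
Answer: 985487544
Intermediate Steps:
T(B, q) = q*(-10 + 2*B²) (T(B, q) = q*(2*B² - 10) = q*(-10 + 2*B²))
(T(1044, 452) + 1626117) - 1436197 = (2*452*(-5 + 1044²) + 1626117) - 1436197 = (2*452*(-5 + 1089936) + 1626117) - 1436197 = (2*452*1089931 + 1626117) - 1436197 = (985297624 + 1626117) - 1436197 = 986923741 - 1436197 = 985487544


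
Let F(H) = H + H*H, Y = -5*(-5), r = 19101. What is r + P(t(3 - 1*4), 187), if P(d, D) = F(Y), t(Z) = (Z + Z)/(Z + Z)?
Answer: 19751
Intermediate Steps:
t(Z) = 1 (t(Z) = (2*Z)/((2*Z)) = (2*Z)*(1/(2*Z)) = 1)
Y = 25
F(H) = H + H**2
P(d, D) = 650 (P(d, D) = 25*(1 + 25) = 25*26 = 650)
r + P(t(3 - 1*4), 187) = 19101 + 650 = 19751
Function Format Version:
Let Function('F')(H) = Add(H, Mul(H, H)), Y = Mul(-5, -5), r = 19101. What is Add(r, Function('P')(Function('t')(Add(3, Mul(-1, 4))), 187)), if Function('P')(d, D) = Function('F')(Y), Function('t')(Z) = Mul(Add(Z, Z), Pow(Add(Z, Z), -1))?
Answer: 19751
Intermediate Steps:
Function('t')(Z) = 1 (Function('t')(Z) = Mul(Mul(2, Z), Pow(Mul(2, Z), -1)) = Mul(Mul(2, Z), Mul(Rational(1, 2), Pow(Z, -1))) = 1)
Y = 25
Function('F')(H) = Add(H, Pow(H, 2))
Function('P')(d, D) = 650 (Function('P')(d, D) = Mul(25, Add(1, 25)) = Mul(25, 26) = 650)
Add(r, Function('P')(Function('t')(Add(3, Mul(-1, 4))), 187)) = Add(19101, 650) = 19751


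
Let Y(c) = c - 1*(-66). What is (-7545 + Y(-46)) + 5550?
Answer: -1975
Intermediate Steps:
Y(c) = 66 + c (Y(c) = c + 66 = 66 + c)
(-7545 + Y(-46)) + 5550 = (-7545 + (66 - 46)) + 5550 = (-7545 + 20) + 5550 = -7525 + 5550 = -1975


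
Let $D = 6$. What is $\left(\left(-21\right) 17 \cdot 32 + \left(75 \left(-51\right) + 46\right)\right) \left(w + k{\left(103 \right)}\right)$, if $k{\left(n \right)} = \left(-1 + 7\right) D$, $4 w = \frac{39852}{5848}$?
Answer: $- \frac{3352124673}{5848} \approx -5.7321 \cdot 10^{5}$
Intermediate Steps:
$w = \frac{9963}{5848}$ ($w = \frac{39852 \cdot \frac{1}{5848}}{4} = \frac{1}{4} \cdot \frac{9963}{1462} = \frac{9963}{5848} \approx 1.7037$)
$k{\left(n \right)} = 36$ ($k{\left(n \right)} = \left(-1 + 7\right) 6 = 6 \cdot 6 = 36$)
$\left(\left(-21\right) 17 \cdot 32 + \left(75 \left(-51\right) + 46\right)\right) \left(w + k{\left(103 \right)}\right) = \left(\left(-21\right) 17 \cdot 32 + \left(75 \left(-51\right) + 46\right)\right) \left(\frac{9963}{5848} + 36\right) = \left(\left(-357\right) 32 + \left(-3825 + 46\right)\right) \frac{220491}{5848} = \left(-11424 - 3779\right) \frac{220491}{5848} = \left(-15203\right) \frac{220491}{5848} = - \frac{3352124673}{5848}$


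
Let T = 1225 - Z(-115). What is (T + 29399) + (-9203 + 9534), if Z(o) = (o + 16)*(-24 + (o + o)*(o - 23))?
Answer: 3170839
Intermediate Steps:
Z(o) = (-24 + 2*o*(-23 + o))*(16 + o) (Z(o) = (16 + o)*(-24 + (2*o)*(-23 + o)) = (16 + o)*(-24 + 2*o*(-23 + o)) = (-24 + 2*o*(-23 + o))*(16 + o))
T = 3141109 (T = 1225 - (-384 - 760*(-115) - 14*(-115)² + 2*(-115)³) = 1225 - (-384 + 87400 - 14*13225 + 2*(-1520875)) = 1225 - (-384 + 87400 - 185150 - 3041750) = 1225 - 1*(-3139884) = 1225 + 3139884 = 3141109)
(T + 29399) + (-9203 + 9534) = (3141109 + 29399) + (-9203 + 9534) = 3170508 + 331 = 3170839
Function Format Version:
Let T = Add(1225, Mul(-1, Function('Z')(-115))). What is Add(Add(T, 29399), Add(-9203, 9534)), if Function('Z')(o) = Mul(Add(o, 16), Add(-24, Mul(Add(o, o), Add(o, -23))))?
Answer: 3170839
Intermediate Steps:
Function('Z')(o) = Mul(Add(-24, Mul(2, o, Add(-23, o))), Add(16, o)) (Function('Z')(o) = Mul(Add(16, o), Add(-24, Mul(Mul(2, o), Add(-23, o)))) = Mul(Add(16, o), Add(-24, Mul(2, o, Add(-23, o)))) = Mul(Add(-24, Mul(2, o, Add(-23, o))), Add(16, o)))
T = 3141109 (T = Add(1225, Mul(-1, Add(-384, Mul(-760, -115), Mul(-14, Pow(-115, 2)), Mul(2, Pow(-115, 3))))) = Add(1225, Mul(-1, Add(-384, 87400, Mul(-14, 13225), Mul(2, -1520875)))) = Add(1225, Mul(-1, Add(-384, 87400, -185150, -3041750))) = Add(1225, Mul(-1, -3139884)) = Add(1225, 3139884) = 3141109)
Add(Add(T, 29399), Add(-9203, 9534)) = Add(Add(3141109, 29399), Add(-9203, 9534)) = Add(3170508, 331) = 3170839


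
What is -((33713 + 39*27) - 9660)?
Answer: -25106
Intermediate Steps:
-((33713 + 39*27) - 9660) = -((33713 + 1053) - 9660) = -(34766 - 9660) = -1*25106 = -25106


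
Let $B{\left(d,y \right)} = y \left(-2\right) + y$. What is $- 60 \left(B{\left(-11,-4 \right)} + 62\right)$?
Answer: $-3960$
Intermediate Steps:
$B{\left(d,y \right)} = - y$ ($B{\left(d,y \right)} = - 2 y + y = - y$)
$- 60 \left(B{\left(-11,-4 \right)} + 62\right) = - 60 \left(\left(-1\right) \left(-4\right) + 62\right) = - 60 \left(4 + 62\right) = \left(-60\right) 66 = -3960$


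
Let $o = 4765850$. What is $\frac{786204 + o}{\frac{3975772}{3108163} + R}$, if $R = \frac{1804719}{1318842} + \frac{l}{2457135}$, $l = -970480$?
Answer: $\frac{19725416948096018312004}{8003021981974153} \approx 2.4647 \cdot 10^{6}$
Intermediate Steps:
$R = \frac{1112708443}{1143059202}$ ($R = \frac{1804719}{1318842} - \frac{970480}{2457135} = 1804719 \cdot \frac{1}{1318842} - \frac{194096}{491427} = \frac{85939}{62802} - \frac{194096}{491427} = \frac{1112708443}{1143059202} \approx 0.97345$)
$\frac{786204 + o}{\frac{3975772}{3108163} + R} = \frac{786204 + 4765850}{\frac{3975772}{3108163} + \frac{1112708443}{1143059202}} = \frac{5552054}{3975772 \cdot \frac{1}{3108163} + \frac{1112708443}{1143059202}} = \frac{5552054}{\frac{3975772}{3108163} + \frac{1112708443}{1143059202}} = \frac{5552054}{\frac{8003021981974153}{3552814318465926}} = 5552054 \cdot \frac{3552814318465926}{8003021981974153} = \frac{19725416948096018312004}{8003021981974153}$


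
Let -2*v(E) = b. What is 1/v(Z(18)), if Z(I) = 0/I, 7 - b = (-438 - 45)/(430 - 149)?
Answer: -281/1225 ≈ -0.22939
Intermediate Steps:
b = 2450/281 (b = 7 - (-438 - 45)/(430 - 149) = 7 - (-483)/281 = 7 - 1*(-483/281) = 7 + 483/281 = 2450/281 ≈ 8.7189)
Z(I) = 0
v(E) = -1225/281 (v(E) = -1/2*2450/281 = -1225/281)
1/v(Z(18)) = 1/(-1225/281) = -281/1225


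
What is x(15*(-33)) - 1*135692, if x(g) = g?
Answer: -136187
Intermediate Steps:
x(15*(-33)) - 1*135692 = 15*(-33) - 1*135692 = -495 - 135692 = -136187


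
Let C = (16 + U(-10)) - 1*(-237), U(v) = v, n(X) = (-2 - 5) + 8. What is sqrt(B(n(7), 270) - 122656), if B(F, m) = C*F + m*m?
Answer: I*sqrt(49513) ≈ 222.52*I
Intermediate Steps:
n(X) = 1 (n(X) = -7 + 8 = 1)
C = 243 (C = (16 - 10) - 1*(-237) = 6 + 237 = 243)
B(F, m) = m**2 + 243*F (B(F, m) = 243*F + m*m = 243*F + m**2 = m**2 + 243*F)
sqrt(B(n(7), 270) - 122656) = sqrt((270**2 + 243*1) - 122656) = sqrt((72900 + 243) - 122656) = sqrt(73143 - 122656) = sqrt(-49513) = I*sqrt(49513)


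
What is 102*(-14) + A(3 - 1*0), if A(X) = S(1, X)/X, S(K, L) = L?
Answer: -1427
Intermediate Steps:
A(X) = 1 (A(X) = X/X = 1)
102*(-14) + A(3 - 1*0) = 102*(-14) + 1 = -1428 + 1 = -1427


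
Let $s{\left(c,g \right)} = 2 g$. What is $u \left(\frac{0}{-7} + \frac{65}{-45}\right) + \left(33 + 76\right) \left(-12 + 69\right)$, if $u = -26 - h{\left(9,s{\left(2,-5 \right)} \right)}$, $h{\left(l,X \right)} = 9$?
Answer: $\frac{56372}{9} \approx 6263.6$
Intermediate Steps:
$u = -35$ ($u = -26 - 9 = -35$)
$u \left(\frac{0}{-7} + \frac{65}{-45}\right) + \left(33 + 76\right) \left(-12 + 69\right) = - 35 \left(\frac{0}{-7} + \frac{65}{-45}\right) + \left(33 + 76\right) \left(-12 + 69\right) = - 35 \left(0 \left(- \frac{1}{7}\right) + 65 \left(- \frac{1}{45}\right)\right) + 109 \cdot 57 = - 35 \left(0 - \frac{13}{9}\right) + 6213 = \left(-35\right) \left(- \frac{13}{9}\right) + 6213 = \frac{455}{9} + 6213 = \frac{56372}{9}$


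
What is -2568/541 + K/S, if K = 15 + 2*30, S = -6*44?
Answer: -239509/47608 ≈ -5.0309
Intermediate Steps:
S = -264
K = 75 (K = 15 + 60 = 75)
-2568/541 + K/S = -2568/541 + 75/(-264) = -2568*1/541 + 75*(-1/264) = -2568/541 - 25/88 = -239509/47608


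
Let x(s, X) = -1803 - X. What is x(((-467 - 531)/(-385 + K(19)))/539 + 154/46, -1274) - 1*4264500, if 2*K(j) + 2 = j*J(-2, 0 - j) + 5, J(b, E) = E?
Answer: -4265029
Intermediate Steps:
K(j) = 3/2 - j²/2 (K(j) = -1 + (j*(0 - j) + 5)/2 = -1 + (j*(-j) + 5)/2 = -1 + (-j² + 5)/2 = -1 + (5 - j²)/2 = -1 + (5/2 - j²/2) = 3/2 - j²/2)
x(((-467 - 531)/(-385 + K(19)))/539 + 154/46, -1274) - 1*4264500 = (-1803 - 1*(-1274)) - 1*4264500 = (-1803 + 1274) - 4264500 = -529 - 4264500 = -4265029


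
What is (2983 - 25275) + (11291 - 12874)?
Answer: -23875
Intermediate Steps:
(2983 - 25275) + (11291 - 12874) = -22292 - 1583 = -23875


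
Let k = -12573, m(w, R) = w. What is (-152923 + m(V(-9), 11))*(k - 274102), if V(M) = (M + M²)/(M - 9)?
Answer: 43840347725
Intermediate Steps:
V(M) = (M + M²)/(-9 + M)
(-152923 + m(V(-9), 11))*(k - 274102) = (-152923 - 9*(1 - 9)/(-9 - 9))*(-12573 - 274102) = (-152923 - 9*(-8)/(-18))*(-286675) = (-152923 - 9*(-1/18)*(-8))*(-286675) = (-152923 - 4)*(-286675) = -152927*(-286675) = 43840347725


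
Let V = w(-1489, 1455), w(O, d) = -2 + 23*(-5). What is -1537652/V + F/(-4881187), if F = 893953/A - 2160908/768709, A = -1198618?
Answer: 6915542657691810730822745/526203907584472294398 ≈ 13142.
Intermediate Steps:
w(O, d) = -117 (w(O, d) = -2 - 115 = -117)
V = -117
F = -3277292941821/921388444162 (F = 893953/(-1198618) - 2160908/768709 = 893953*(-1/1198618) - 2160908*1/768709 = -893953/1198618 - 2160908/768709 = -3277292941821/921388444162 ≈ -3.5569)
-1537652/V + F/(-4881187) = -1537652/(-117) - 3277292941821/921388444162/(-4881187) = -1537652*(-1/117) - 3277292941821/921388444162*(-1/4881187) = 1537652/117 + 3277292941821/4497469295593780294 = 6915542657691810730822745/526203907584472294398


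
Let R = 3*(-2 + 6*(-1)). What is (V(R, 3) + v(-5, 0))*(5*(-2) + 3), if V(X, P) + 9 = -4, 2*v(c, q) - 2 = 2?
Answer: 77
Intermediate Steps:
v(c, q) = 2 (v(c, q) = 1 + (½)*2 = 1 + 1 = 2)
R = -24 (R = 3*(-2 - 6) = 3*(-8) = -24)
V(X, P) = -13 (V(X, P) = -9 - 4 = -13)
(V(R, 3) + v(-5, 0))*(5*(-2) + 3) = (-13 + 2)*(5*(-2) + 3) = -11*(-10 + 3) = -11*(-7) = 77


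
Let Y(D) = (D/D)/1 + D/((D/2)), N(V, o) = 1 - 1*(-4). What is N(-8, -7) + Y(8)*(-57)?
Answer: -166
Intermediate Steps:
N(V, o) = 5 (N(V, o) = 1 + 4 = 5)
Y(D) = 3 (Y(D) = 1*1 + D/((D*(1/2))) = 1 + D/((D/2)) = 1 + D*(2/D) = 1 + 2 = 3)
N(-8, -7) + Y(8)*(-57) = 5 + 3*(-57) = 5 - 171 = -166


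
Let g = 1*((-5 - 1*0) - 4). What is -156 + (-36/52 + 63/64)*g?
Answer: -131979/832 ≈ -158.63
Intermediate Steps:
g = -9 (g = 1*((-5 + 0) - 4) = 1*(-5 - 4) = 1*(-9) = -9)
-156 + (-36/52 + 63/64)*g = -156 + (-36/52 + 63/64)*(-9) = -156 + (-36*1/52 + 63*(1/64))*(-9) = -156 + (-9/13 + 63/64)*(-9) = -156 + (243/832)*(-9) = -156 - 2187/832 = -131979/832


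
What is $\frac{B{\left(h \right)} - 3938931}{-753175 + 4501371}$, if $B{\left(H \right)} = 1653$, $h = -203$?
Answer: $- \frac{1968639}{1874098} \approx -1.0504$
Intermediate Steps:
$\frac{B{\left(h \right)} - 3938931}{-753175 + 4501371} = \frac{1653 - 3938931}{-753175 + 4501371} = - \frac{3937278}{3748196} = \left(-3937278\right) \frac{1}{3748196} = - \frac{1968639}{1874098}$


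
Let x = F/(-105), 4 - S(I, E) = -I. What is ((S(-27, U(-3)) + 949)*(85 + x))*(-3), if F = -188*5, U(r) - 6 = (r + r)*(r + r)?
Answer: -1826998/7 ≈ -2.6100e+5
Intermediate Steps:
U(r) = 6 + 4*r² (U(r) = 6 + (r + r)*(r + r) = 6 + (2*r)*(2*r) = 6 + 4*r²)
S(I, E) = 4 + I (S(I, E) = 4 - (-1)*I = 4 + I)
F = -940
x = 188/21 (x = -940/(-105) = -940*(-1/105) = 188/21 ≈ 8.9524)
((S(-27, U(-3)) + 949)*(85 + x))*(-3) = (((4 - 27) + 949)*(85 + 188/21))*(-3) = ((-23 + 949)*(1973/21))*(-3) = (926*(1973/21))*(-3) = (1826998/21)*(-3) = -1826998/7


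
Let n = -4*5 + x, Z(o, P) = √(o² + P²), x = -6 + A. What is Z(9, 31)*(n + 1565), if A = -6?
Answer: 1533*√1042 ≈ 49485.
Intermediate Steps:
x = -12 (x = -6 - 6 = -12)
Z(o, P) = √(P² + o²)
n = -32 (n = -4*5 - 12 = -20 - 12 = -32)
Z(9, 31)*(n + 1565) = √(31² + 9²)*(-32 + 1565) = √(961 + 81)*1533 = √1042*1533 = 1533*√1042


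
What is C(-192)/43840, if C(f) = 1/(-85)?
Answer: -1/3726400 ≈ -2.6836e-7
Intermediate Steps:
C(f) = -1/85
C(-192)/43840 = -1/85/43840 = -1/85*1/43840 = -1/3726400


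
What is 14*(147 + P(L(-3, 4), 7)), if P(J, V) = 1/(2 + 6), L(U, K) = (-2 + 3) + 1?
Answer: 8239/4 ≈ 2059.8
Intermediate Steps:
L(U, K) = 2 (L(U, K) = 1 + 1 = 2)
P(J, V) = ⅛ (P(J, V) = 1/8 = ⅛)
14*(147 + P(L(-3, 4), 7)) = 14*(147 + ⅛) = 14*(1177/8) = 8239/4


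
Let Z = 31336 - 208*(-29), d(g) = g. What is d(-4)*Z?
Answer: -149472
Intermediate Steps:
Z = 37368 (Z = 31336 - 1*(-6032) = 31336 + 6032 = 37368)
d(-4)*Z = -4*37368 = -149472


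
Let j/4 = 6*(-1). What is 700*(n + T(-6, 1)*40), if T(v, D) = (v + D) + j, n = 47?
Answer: -779100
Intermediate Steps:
j = -24 (j = 4*(6*(-1)) = 4*(-6) = -24)
T(v, D) = -24 + D + v (T(v, D) = (v + D) - 24 = (D + v) - 24 = -24 + D + v)
700*(n + T(-6, 1)*40) = 700*(47 + (-24 + 1 - 6)*40) = 700*(47 - 29*40) = 700*(47 - 1160) = 700*(-1113) = -779100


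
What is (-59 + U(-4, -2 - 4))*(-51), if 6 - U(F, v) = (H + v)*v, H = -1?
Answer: 4845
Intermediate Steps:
U(F, v) = 6 - v*(-1 + v) (U(F, v) = 6 - (-1 + v)*v = 6 - v*(-1 + v))
(-59 + U(-4, -2 - 4))*(-51) = (-59 + (6 + (-2 - 4) - (-2 - 4)**2))*(-51) = (-59 + (6 - 6 - 1*(-6)**2))*(-51) = (-59 + (6 - 6 - 1*36))*(-51) = (-59 + (6 - 6 - 36))*(-51) = (-59 - 36)*(-51) = -95*(-51) = 4845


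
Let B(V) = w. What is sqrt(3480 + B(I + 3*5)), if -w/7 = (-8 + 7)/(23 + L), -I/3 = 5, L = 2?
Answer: sqrt(87007)/5 ≈ 58.994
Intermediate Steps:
I = -15 (I = -3*5 = -15)
w = 7/25 (w = -7*(-8 + 7)/(23 + 2) = -(-7)/25 = -7*(-1/25) = 7/25 ≈ 0.28000)
B(V) = 7/25
sqrt(3480 + B(I + 3*5)) = sqrt(3480 + 7/25) = sqrt(87007/25) = sqrt(87007)/5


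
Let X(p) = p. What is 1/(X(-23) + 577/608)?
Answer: -608/13407 ≈ -0.045349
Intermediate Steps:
1/(X(-23) + 577/608) = 1/(-23 + 577/608) = 1/(-13407/608) = -608/13407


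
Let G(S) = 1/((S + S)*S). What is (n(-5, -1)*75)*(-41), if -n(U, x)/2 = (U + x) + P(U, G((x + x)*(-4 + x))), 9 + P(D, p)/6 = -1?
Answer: -405900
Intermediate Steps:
G(S) = 1/(2*S**2) (G(S) = 1/(((2*S))*S) = (1/(2*S))/S = 1/(2*S**2))
P(D, p) = -60 (P(D, p) = -54 + 6*(-1) = -54 - 6 = -60)
n(U, x) = 120 - 2*U - 2*x (n(U, x) = -2*((U + x) - 60) = -2*(-60 + U + x) = 120 - 2*U - 2*x)
(n(-5, -1)*75)*(-41) = ((120 - 2*(-5) - 2*(-1))*75)*(-41) = ((120 + 10 + 2)*75)*(-41) = (132*75)*(-41) = 9900*(-41) = -405900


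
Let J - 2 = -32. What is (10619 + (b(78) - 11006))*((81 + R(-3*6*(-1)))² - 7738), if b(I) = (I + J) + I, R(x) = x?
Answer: -538443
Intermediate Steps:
J = -30 (J = 2 - 32 = -30)
b(I) = -30 + 2*I (b(I) = (I - 30) + I = (-30 + I) + I = -30 + 2*I)
(10619 + (b(78) - 11006))*((81 + R(-3*6*(-1)))² - 7738) = (10619 + ((-30 + 2*78) - 11006))*((81 - 3*6*(-1))² - 7738) = (10619 + ((-30 + 156) - 11006))*((81 - 18*(-1))² - 7738) = (10619 + (126 - 11006))*((81 + 18)² - 7738) = (10619 - 10880)*(99² - 7738) = -261*(9801 - 7738) = -261*2063 = -538443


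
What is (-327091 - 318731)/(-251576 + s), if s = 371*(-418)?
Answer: 322911/203327 ≈ 1.5881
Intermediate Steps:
s = -155078
(-327091 - 318731)/(-251576 + s) = (-327091 - 318731)/(-251576 - 155078) = -645822/(-406654) = -645822*(-1/406654) = 322911/203327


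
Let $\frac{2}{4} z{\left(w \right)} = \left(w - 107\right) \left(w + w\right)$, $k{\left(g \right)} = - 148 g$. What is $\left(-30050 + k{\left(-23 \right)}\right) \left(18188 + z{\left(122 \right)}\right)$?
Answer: $-679686168$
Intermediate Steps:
$z{\left(w \right)} = 4 w \left(-107 + w\right)$ ($z{\left(w \right)} = 2 \left(w - 107\right) \left(w + w\right) = 2 \left(-107 + w\right) 2 w = 2 \cdot 2 w \left(-107 + w\right) = 4 w \left(-107 + w\right)$)
$\left(-30050 + k{\left(-23 \right)}\right) \left(18188 + z{\left(122 \right)}\right) = \left(-30050 - -3404\right) \left(18188 + 4 \cdot 122 \left(-107 + 122\right)\right) = \left(-30050 + 3404\right) \left(18188 + 4 \cdot 122 \cdot 15\right) = - 26646 \left(18188 + 7320\right) = \left(-26646\right) 25508 = -679686168$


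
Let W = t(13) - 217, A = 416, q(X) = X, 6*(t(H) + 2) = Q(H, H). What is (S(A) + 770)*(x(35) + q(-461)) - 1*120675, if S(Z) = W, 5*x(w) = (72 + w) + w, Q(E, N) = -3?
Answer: -3588213/10 ≈ -3.5882e+5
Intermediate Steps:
t(H) = -5/2 (t(H) = -2 + (⅙)*(-3) = -2 - ½ = -5/2)
x(w) = 72/5 + 2*w/5 (x(w) = ((72 + w) + w)/5 = (72 + 2*w)/5 = 72/5 + 2*w/5)
W = -439/2 (W = -5/2 - 217 = -439/2 ≈ -219.50)
S(Z) = -439/2
(S(A) + 770)*(x(35) + q(-461)) - 1*120675 = (-439/2 + 770)*((72/5 + (⅖)*35) - 461) - 1*120675 = 1101*((72/5 + 14) - 461)/2 - 120675 = 1101*(142/5 - 461)/2 - 120675 = (1101/2)*(-2163/5) - 120675 = -2381463/10 - 120675 = -3588213/10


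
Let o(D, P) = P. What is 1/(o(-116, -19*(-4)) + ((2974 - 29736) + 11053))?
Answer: -1/15633 ≈ -6.3967e-5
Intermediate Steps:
1/(o(-116, -19*(-4)) + ((2974 - 29736) + 11053)) = 1/(-19*(-4) + ((2974 - 29736) + 11053)) = 1/(76 + (-26762 + 11053)) = 1/(76 - 15709) = 1/(-15633) = -1/15633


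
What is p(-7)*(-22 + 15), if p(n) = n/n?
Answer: -7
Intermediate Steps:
p(n) = 1
p(-7)*(-22 + 15) = 1*(-22 + 15) = 1*(-7) = -7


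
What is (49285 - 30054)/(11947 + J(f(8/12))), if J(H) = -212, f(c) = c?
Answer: 19231/11735 ≈ 1.6388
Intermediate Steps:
(49285 - 30054)/(11947 + J(f(8/12))) = (49285 - 30054)/(11947 - 212) = 19231/11735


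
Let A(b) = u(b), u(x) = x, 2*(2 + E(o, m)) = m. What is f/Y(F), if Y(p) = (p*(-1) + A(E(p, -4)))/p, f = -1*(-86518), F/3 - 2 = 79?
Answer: -21023874/247 ≈ -85117.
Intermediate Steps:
E(o, m) = -2 + m/2
F = 243 (F = 6 + 3*79 = 6 + 237 = 243)
A(b) = b
f = 86518
Y(p) = (-4 - p)/p (Y(p) = (p*(-1) + (-2 + (½)*(-4)))/p = (-p + (-2 - 2))/p = (-p - 4)/p = (-4 - p)/p)
f/Y(F) = 86518/(((-4 - 1*243)/243)) = 86518/(((-4 - 243)/243)) = 86518/(((1/243)*(-247))) = 86518/(-247/243) = 86518*(-243/247) = -21023874/247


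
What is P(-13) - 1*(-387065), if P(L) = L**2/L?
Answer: 387052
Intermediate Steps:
P(L) = L
P(-13) - 1*(-387065) = -13 - 1*(-387065) = -13 + 387065 = 387052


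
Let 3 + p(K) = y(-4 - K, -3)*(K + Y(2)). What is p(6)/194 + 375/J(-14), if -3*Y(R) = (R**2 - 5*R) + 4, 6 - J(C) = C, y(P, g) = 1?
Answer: 21847/1164 ≈ 18.769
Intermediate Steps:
J(C) = 6 - C
Y(R) = -4/3 - R**2/3 + 5*R/3 (Y(R) = -((R**2 - 5*R) + 4)/3 = -(4 + R**2 - 5*R)/3 = -4/3 - R**2/3 + 5*R/3)
p(K) = -7/3 + K (p(K) = -3 + 1*(K + (-4/3 - 1/3*2**2 + (5/3)*2)) = -3 + 1*(K + (-4/3 - 1/3*4 + 10/3)) = -3 + 1*(K + (-4/3 - 4/3 + 10/3)) = -3 + 1*(K + 2/3) = -3 + 1*(2/3 + K) = -3 + (2/3 + K) = -7/3 + K)
p(6)/194 + 375/J(-14) = (-7/3 + 6)/194 + 375/(6 - 1*(-14)) = (11/3)*(1/194) + 375/(6 + 14) = 11/582 + 375/20 = 11/582 + 375*(1/20) = 11/582 + 75/4 = 21847/1164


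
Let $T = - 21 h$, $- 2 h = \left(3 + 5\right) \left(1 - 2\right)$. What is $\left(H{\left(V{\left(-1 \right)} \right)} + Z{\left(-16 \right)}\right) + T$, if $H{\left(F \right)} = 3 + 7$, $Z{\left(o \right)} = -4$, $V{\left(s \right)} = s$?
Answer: $-78$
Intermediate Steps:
$h = 4$ ($h = - \frac{\left(3 + 5\right) \left(1 - 2\right)}{2} = - \frac{8 \left(-1\right)}{2} = \left(- \frac{1}{2}\right) \left(-8\right) = 4$)
$T = -84$ ($T = \left(-21\right) 4 = -84$)
$H{\left(F \right)} = 10$
$\left(H{\left(V{\left(-1 \right)} \right)} + Z{\left(-16 \right)}\right) + T = \left(10 - 4\right) - 84 = 6 - 84 = -78$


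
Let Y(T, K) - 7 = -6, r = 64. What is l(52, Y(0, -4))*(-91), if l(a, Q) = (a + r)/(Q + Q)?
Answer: -5278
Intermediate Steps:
Y(T, K) = 1 (Y(T, K) = 7 - 6 = 1)
l(a, Q) = (64 + a)/(2*Q) (l(a, Q) = (a + 64)/(Q + Q) = (64 + a)/((2*Q)) = (64 + a)*(1/(2*Q)) = (64 + a)/(2*Q))
l(52, Y(0, -4))*(-91) = ((½)*(64 + 52)/1)*(-91) = ((½)*1*116)*(-91) = 58*(-91) = -5278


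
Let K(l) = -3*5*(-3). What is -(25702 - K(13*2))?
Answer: -25657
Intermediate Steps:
K(l) = 45 (K(l) = -15*(-3) = 45)
-(25702 - K(13*2)) = -(25702 - 1*45) = -(25702 - 45) = -1*25657 = -25657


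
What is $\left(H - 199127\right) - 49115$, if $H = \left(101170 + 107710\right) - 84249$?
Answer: $-123611$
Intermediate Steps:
$H = 124631$ ($H = 208880 - 84249 = 124631$)
$\left(H - 199127\right) - 49115 = \left(124631 - 199127\right) - 49115 = -74496 - 49115 = -123611$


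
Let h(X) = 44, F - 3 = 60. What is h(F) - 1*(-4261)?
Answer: 4305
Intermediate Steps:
F = 63 (F = 3 + 60 = 63)
h(F) - 1*(-4261) = 44 - 1*(-4261) = 44 + 4261 = 4305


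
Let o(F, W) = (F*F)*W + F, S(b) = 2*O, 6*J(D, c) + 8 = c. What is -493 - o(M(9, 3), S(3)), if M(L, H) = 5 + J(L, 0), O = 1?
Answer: -4712/9 ≈ -523.56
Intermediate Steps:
J(D, c) = -4/3 + c/6
S(b) = 2 (S(b) = 2*1 = 2)
M(L, H) = 11/3 (M(L, H) = 5 + (-4/3 + (⅙)*0) = 5 + (-4/3 + 0) = 5 - 4/3 = 11/3)
o(F, W) = F + W*F² (o(F, W) = F²*W + F = W*F² + F = F + W*F²)
-493 - o(M(9, 3), S(3)) = -493 - 11*(1 + (11/3)*2)/3 = -493 - 11*(1 + 22/3)/3 = -493 - 11*25/(3*3) = -493 - 1*275/9 = -493 - 275/9 = -4712/9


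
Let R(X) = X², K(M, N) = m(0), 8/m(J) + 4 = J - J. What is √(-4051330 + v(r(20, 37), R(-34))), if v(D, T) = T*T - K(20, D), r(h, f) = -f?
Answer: 28*I*√3463 ≈ 1647.7*I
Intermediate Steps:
m(J) = -2 (m(J) = 8/(-4 + (J - J)) = 8/(-4 + 0) = 8/(-4) = 8*(-¼) = -2)
K(M, N) = -2
v(D, T) = 2 + T² (v(D, T) = T*T - 1*(-2) = T² + 2 = 2 + T²)
√(-4051330 + v(r(20, 37), R(-34))) = √(-4051330 + (2 + ((-34)²)²)) = √(-4051330 + (2 + 1156²)) = √(-4051330 + (2 + 1336336)) = √(-4051330 + 1336338) = √(-2714992) = 28*I*√3463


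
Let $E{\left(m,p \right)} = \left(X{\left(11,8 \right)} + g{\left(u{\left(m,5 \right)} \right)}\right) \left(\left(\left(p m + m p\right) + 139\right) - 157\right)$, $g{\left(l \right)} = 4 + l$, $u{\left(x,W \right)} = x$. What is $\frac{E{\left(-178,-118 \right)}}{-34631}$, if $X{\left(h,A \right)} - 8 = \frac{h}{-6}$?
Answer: $\frac{21141965}{103893} \approx 203.5$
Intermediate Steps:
$X{\left(h,A \right)} = 8 - \frac{h}{6}$ ($X{\left(h,A \right)} = 8 + \frac{h}{-6} = 8 + h \left(- \frac{1}{6}\right) = 8 - \frac{h}{6}$)
$E{\left(m,p \right)} = \left(-18 + 2 m p\right) \left(\frac{61}{6} + m\right)$ ($E{\left(m,p \right)} = \left(\left(8 - \frac{11}{6}\right) + \left(4 + m\right)\right) \left(\left(\left(p m + m p\right) + 139\right) - 157\right) = \left(\left(8 - \frac{11}{6}\right) + \left(4 + m\right)\right) \left(\left(\left(m p + m p\right) + 139\right) - 157\right) = \left(\frac{37}{6} + \left(4 + m\right)\right) \left(\left(2 m p + 139\right) - 157\right) = \left(\frac{61}{6} + m\right) \left(\left(139 + 2 m p\right) - 157\right) = \left(\frac{61}{6} + m\right) \left(-18 + 2 m p\right) = \left(-18 + 2 m p\right) \left(\frac{61}{6} + m\right)$)
$\frac{E{\left(-178,-118 \right)}}{-34631} = \frac{-183 - -3204 + 2 \left(-118\right) \left(-178\right)^{2} + \frac{61}{3} \left(-178\right) \left(-118\right)}{-34631} = \left(-183 + 3204 + 2 \left(-118\right) 31684 + \frac{1281244}{3}\right) \left(- \frac{1}{34631}\right) = \left(-183 + 3204 - 7477424 + \frac{1281244}{3}\right) \left(- \frac{1}{34631}\right) = \left(- \frac{21141965}{3}\right) \left(- \frac{1}{34631}\right) = \frac{21141965}{103893}$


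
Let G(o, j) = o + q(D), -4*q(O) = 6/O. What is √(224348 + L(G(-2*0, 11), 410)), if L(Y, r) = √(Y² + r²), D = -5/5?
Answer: √(897392 + 2*√672409)/2 ≈ 474.09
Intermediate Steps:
D = -1 (D = -5*⅕ = -1)
q(O) = -3/(2*O)
G(o, j) = 3/2 + o (G(o, j) = o - 3/2/(-1) = o - 3/2*(-1) = o + 3/2 = 3/2 + o)
√(224348 + L(G(-2*0, 11), 410)) = √(224348 + √((3/2 - 2*0)² + 410²)) = √(224348 + √((3/2 + 0)² + 168100)) = √(224348 + √((3/2)² + 168100)) = √(224348 + √(9/4 + 168100)) = √(224348 + √(672409/4)) = √(224348 + √672409/2)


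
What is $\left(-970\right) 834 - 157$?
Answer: $-809137$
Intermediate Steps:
$\left(-970\right) 834 - 157 = -808980 - 157 = -809137$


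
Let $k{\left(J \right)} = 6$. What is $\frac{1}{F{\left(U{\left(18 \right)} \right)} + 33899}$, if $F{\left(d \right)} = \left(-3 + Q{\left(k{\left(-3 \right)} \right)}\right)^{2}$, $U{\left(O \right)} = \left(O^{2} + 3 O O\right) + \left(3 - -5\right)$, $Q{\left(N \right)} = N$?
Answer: $\frac{1}{33908} \approx 2.9492 \cdot 10^{-5}$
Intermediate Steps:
$U{\left(O \right)} = 8 + 4 O^{2}$ ($U{\left(O \right)} = \left(O^{2} + 3 O^{2}\right) + \left(3 + 5\right) = 4 O^{2} + 8 = 8 + 4 O^{2}$)
$F{\left(d \right)} = 9$ ($F{\left(d \right)} = \left(-3 + 6\right)^{2} = 3^{2} = 9$)
$\frac{1}{F{\left(U{\left(18 \right)} \right)} + 33899} = \frac{1}{9 + 33899} = \frac{1}{33908}$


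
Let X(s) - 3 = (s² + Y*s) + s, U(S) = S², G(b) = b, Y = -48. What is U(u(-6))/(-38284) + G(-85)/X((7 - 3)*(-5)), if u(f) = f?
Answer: -48566/756109 ≈ -0.064232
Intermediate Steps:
X(s) = 3 + s² - 47*s (X(s) = 3 + ((s² - 48*s) + s) = 3 + (s² - 47*s) = 3 + s² - 47*s)
U(u(-6))/(-38284) + G(-85)/X((7 - 3)*(-5)) = (-6)²/(-38284) - 85/(3 + ((7 - 3)*(-5))² - 47*(7 - 3)*(-5)) = 36*(-1/38284) - 85/(3 + (4*(-5))² - 188*(-5)) = -9/9571 - 85/(3 + (-20)² - 47*(-20)) = -9/9571 - 85/(3 + 400 + 940) = -9/9571 - 85/1343 = -9/9571 - 85*1/1343 = -9/9571 - 5/79 = -48566/756109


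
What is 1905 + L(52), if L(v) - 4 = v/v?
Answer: 1910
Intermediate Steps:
L(v) = 5 (L(v) = 4 + v/v = 4 + 1 = 5)
1905 + L(52) = 1905 + 5 = 1910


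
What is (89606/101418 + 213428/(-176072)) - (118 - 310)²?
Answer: -82285190944027/2232108762 ≈ -36864.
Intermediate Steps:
(89606/101418 + 213428/(-176072)) - (118 - 310)² = (89606*(1/101418) + 213428*(-1/176072)) - 1*(-192)² = (44803/50709 - 53357/44018) - 1*36864 = -733541659/2232108762 - 36864 = -82285190944027/2232108762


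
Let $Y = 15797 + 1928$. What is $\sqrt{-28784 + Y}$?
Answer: $i \sqrt{11059} \approx 105.16 i$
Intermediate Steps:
$Y = 17725$
$\sqrt{-28784 + Y} = \sqrt{-28784 + 17725} = \sqrt{-11059} = i \sqrt{11059}$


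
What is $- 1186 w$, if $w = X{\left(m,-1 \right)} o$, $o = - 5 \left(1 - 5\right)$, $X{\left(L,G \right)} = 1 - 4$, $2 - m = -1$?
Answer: $71160$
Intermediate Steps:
$m = 3$ ($m = 2 - -1 = 2 + 1 = 3$)
$X{\left(L,G \right)} = -3$ ($X{\left(L,G \right)} = 1 - 4 = -3$)
$o = 20$ ($o = \left(-5\right) \left(-4\right) = 20$)
$w = -60$ ($w = \left(-3\right) 20 = -60$)
$- 1186 w = \left(-1186\right) \left(-60\right) = 71160$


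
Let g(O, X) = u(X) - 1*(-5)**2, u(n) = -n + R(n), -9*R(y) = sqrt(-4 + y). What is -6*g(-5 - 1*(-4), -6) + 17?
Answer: 131 + 2*I*sqrt(10)/3 ≈ 131.0 + 2.1082*I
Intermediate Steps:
R(y) = -sqrt(-4 + y)/9
u(n) = -n - sqrt(-4 + n)/9
g(O, X) = -25 - X - sqrt(-4 + X)/9 (g(O, X) = (-X - sqrt(-4 + X)/9) - 1*(-5)**2 = (-X - sqrt(-4 + X)/9) - 1*25 = (-X - sqrt(-4 + X)/9) - 25 = -25 - X - sqrt(-4 + X)/9)
-6*g(-5 - 1*(-4), -6) + 17 = -6*(-25 - 1*(-6) - sqrt(-4 - 6)/9) + 17 = -6*(-25 + 6 - I*sqrt(10)/9) + 17 = -6*(-19 - I*sqrt(10)/9) + 17 = (114 + 2*I*sqrt(10)/3) + 17 = 131 + 2*I*sqrt(10)/3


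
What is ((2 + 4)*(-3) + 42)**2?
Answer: 576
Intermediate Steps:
((2 + 4)*(-3) + 42)**2 = (6*(-3) + 42)**2 = (-18 + 42)**2 = 24**2 = 576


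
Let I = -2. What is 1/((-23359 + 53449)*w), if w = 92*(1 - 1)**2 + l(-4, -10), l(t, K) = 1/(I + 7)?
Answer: 1/6018 ≈ 0.00016617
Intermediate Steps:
l(t, K) = 1/5 (l(t, K) = 1/(-2 + 7) = 1/5)
w = 1/5 (w = 92*(1 - 1)**2 + 1/5 = 92*0**2 + 1/5 = 92*0 + 1/5 = 0 + 1/5 = 1/5 ≈ 0.20000)
1/((-23359 + 53449)*w) = 1/((-23359 + 53449)*(1/5)) = 5/30090 = (1/30090)*5 = 1/6018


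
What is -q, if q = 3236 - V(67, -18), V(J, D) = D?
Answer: -3254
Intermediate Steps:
q = 3254 (q = 3236 - 1*(-18) = 3236 + 18 = 3254)
-q = -1*3254 = -3254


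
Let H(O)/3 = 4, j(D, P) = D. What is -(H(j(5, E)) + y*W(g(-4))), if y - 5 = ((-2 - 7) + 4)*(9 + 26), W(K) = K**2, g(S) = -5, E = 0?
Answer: 4238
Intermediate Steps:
H(O) = 12 (H(O) = 3*4 = 12)
y = -170 (y = 5 + ((-2 - 7) + 4)*(9 + 26) = 5 + (-9 + 4)*35 = 5 - 5*35 = 5 - 175 = -170)
-(H(j(5, E)) + y*W(g(-4))) = -(12 - 170*(-5)**2) = -(12 - 170*25) = -(12 - 4250) = -1*(-4238) = 4238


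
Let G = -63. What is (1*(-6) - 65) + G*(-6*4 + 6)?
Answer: 1063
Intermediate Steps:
(1*(-6) - 65) + G*(-6*4 + 6) = (1*(-6) - 65) - 63*(-6*4 + 6) = (-6 - 65) - 63*(-24 + 6) = -71 - 63*(-18) = -71 + 1134 = 1063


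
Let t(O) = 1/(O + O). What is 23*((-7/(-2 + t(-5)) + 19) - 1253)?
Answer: -84916/3 ≈ -28305.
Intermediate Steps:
t(O) = 1/(2*O)
23*((-7/(-2 + t(-5)) + 19) - 1253) = 23*((-7/(-2 + (1/2)/(-5)) + 19) - 1253) = 23*((-7/(-2 + (1/2)*(-1/5)) + 19) - 1253) = 23*((-7/(-2 - 1/10) + 19) - 1253) = 23*((-7/(-21/10) + 19) - 1253) = 23*((-7*(-10/21) + 19) - 1253) = 23*((10/3 + 19) - 1253) = 23*(67/3 - 1253) = 23*(-3692/3) = -84916/3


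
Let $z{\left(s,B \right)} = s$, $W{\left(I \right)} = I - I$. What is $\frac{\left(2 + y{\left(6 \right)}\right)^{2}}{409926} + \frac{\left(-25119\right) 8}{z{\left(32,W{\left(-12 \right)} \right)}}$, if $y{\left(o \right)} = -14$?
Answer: $- \frac{1716155103}{273284} \approx -6279.8$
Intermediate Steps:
$W{\left(I \right)} = 0$
$\frac{\left(2 + y{\left(6 \right)}\right)^{2}}{409926} + \frac{\left(-25119\right) 8}{z{\left(32,W{\left(-12 \right)} \right)}} = \frac{\left(2 - 14\right)^{2}}{409926} + \frac{\left(-25119\right) 8}{32} = \left(-12\right)^{2} \cdot \frac{1}{409926} - \frac{25119}{4} = 144 \cdot \frac{1}{409926} - \frac{25119}{4} = \frac{24}{68321} - \frac{25119}{4} = - \frac{1716155103}{273284}$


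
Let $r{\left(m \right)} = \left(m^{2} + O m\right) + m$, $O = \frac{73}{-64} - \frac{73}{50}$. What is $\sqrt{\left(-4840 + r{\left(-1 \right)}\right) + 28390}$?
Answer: $\frac{3 \sqrt{4187129}}{40} \approx 153.47$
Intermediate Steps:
$O = - \frac{4161}{1600}$ ($O = 73 \left(- \frac{1}{64}\right) - \frac{73}{50} = - \frac{73}{64} - \frac{73}{50} = - \frac{4161}{1600} \approx -2.6006$)
$r{\left(m \right)} = m^{2} - \frac{2561 m}{1600}$ ($r{\left(m \right)} = \left(m^{2} - \frac{4161 m}{1600}\right) + m = m^{2} - \frac{2561 m}{1600}$)
$\sqrt{\left(-4840 + r{\left(-1 \right)}\right) + 28390} = \sqrt{\left(-4840 + \frac{1}{1600} \left(-1\right) \left(-2561 + 1600 \left(-1\right)\right)\right) + 28390} = \sqrt{\left(-4840 + \frac{1}{1600} \left(-1\right) \left(-2561 - 1600\right)\right) + 28390} = \sqrt{\left(-4840 + \frac{1}{1600} \left(-1\right) \left(-4161\right)\right) + 28390} = \sqrt{\left(-4840 + \frac{4161}{1600}\right) + 28390} = \sqrt{- \frac{7739839}{1600} + 28390} = \sqrt{\frac{37684161}{1600}} = \frac{3 \sqrt{4187129}}{40}$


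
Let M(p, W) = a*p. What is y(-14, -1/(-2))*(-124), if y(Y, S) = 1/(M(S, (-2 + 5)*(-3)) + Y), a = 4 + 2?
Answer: 124/11 ≈ 11.273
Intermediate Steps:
a = 6
M(p, W) = 6*p
y(Y, S) = 1/(Y + 6*S) (y(Y, S) = 1/(6*S + Y) = 1/(Y + 6*S))
y(-14, -1/(-2))*(-124) = -124/(-14 + 6*(-1/(-2))) = -124/(-14 + 6*(-1*(-½))) = -124/(-14 + 6*(½)) = -124/(-14 + 3) = -124/(-11) = -1/11*(-124) = 124/11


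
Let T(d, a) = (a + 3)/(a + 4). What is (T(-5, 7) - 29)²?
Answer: 95481/121 ≈ 789.10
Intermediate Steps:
T(d, a) = (3 + a)/(4 + a)
(T(-5, 7) - 29)² = ((3 + 7)/(4 + 7) - 29)² = (10/11 - 29)² = (-309/11)² = 95481/121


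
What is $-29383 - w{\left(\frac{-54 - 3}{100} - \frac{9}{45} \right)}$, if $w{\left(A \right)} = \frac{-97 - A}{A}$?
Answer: $- \frac{2272114}{77} \approx -29508.0$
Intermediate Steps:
$w{\left(A \right)} = \frac{-97 - A}{A}$
$-29383 - w{\left(\frac{-54 - 3}{100} - \frac{9}{45} \right)} = -29383 - \frac{-97 - \left(\frac{-54 - 3}{100} - \frac{9}{45}\right)}{\frac{-54 - 3}{100} - \frac{9}{45}} = -29383 - \frac{-97 - \left(\left(-57\right) \frac{1}{100} - \frac{1}{5}\right)}{\left(-57\right) \frac{1}{100} - \frac{1}{5}} = -29383 - \frac{-97 - \left(- \frac{57}{100} - \frac{1}{5}\right)}{- \frac{57}{100} - \frac{1}{5}} = -29383 - \frac{-97 - - \frac{77}{100}}{- \frac{77}{100}} = -29383 - - \frac{100 \left(-97 + \frac{77}{100}\right)}{77} = -29383 - \left(- \frac{100}{77}\right) \left(- \frac{9623}{100}\right) = -29383 - \frac{9623}{77} = - \frac{2272114}{77}$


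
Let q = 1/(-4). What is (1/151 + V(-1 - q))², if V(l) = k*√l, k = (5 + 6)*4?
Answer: -33107051/22801 + 44*I*√3/151 ≈ -1452.0 + 0.5047*I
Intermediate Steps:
q = -¼ (q = 1*(-¼) = -¼ ≈ -0.25000)
k = 44 (k = 11*4 = 44)
V(l) = 44*√l
(1/151 + V(-1 - q))² = (1/151 + 44*√(-1 - 1*(-¼)))² = (1/151 + 44*√(-1 + ¼))² = (1/151 + 44*√(-¾))² = (1/151 + 44*(I*√3/2))² = (1/151 + 22*I*√3)²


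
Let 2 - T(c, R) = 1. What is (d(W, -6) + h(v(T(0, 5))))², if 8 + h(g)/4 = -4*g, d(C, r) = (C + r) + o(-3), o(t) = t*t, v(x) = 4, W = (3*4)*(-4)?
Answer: 19881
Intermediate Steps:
T(c, R) = 1 (T(c, R) = 2 - 1*1 = 2 - 1 = 1)
W = -48 (W = 12*(-4) = -48)
o(t) = t²
d(C, r) = 9 + C + r (d(C, r) = (C + r) + (-3)² = (C + r) + 9 = 9 + C + r)
h(g) = -32 - 16*g (h(g) = -32 + 4*(-4*g) = -32 - 16*g)
(d(W, -6) + h(v(T(0, 5))))² = ((9 - 48 - 6) + (-32 - 16*4))² = (-45 + (-32 - 64))² = (-45 - 96)² = (-141)² = 19881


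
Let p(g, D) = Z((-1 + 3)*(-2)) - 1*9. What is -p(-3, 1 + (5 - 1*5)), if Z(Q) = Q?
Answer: 13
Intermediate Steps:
p(g, D) = -13 (p(g, D) = (-1 + 3)*(-2) - 1*9 = 2*(-2) - 9 = -4 - 9 = -13)
-p(-3, 1 + (5 - 1*5)) = -1*(-13) = 13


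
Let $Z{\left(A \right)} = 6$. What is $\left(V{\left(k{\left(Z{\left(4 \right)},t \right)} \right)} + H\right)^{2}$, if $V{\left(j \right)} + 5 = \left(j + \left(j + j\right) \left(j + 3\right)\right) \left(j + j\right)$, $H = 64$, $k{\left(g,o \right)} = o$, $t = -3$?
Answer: $5929$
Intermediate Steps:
$V{\left(j \right)} = -5 + 2 j \left(j + 2 j \left(3 + j\right)\right)$ ($V{\left(j \right)} = -5 + \left(j + \left(j + j\right) \left(j + 3\right)\right) \left(j + j\right) = -5 + \left(j + 2 j \left(3 + j\right)\right) 2 j = -5 + 2 j \left(j + 2 j \left(3 + j\right)\right)$)
$\left(V{\left(k{\left(Z{\left(4 \right)},t \right)} \right)} + H\right)^{2} = \left(\left(-5 + 4 \left(-3\right)^{3} + 14 \left(-3\right)^{2}\right) + 64\right)^{2} = \left(\left(-5 + 4 \left(-27\right) + 14 \cdot 9\right) + 64\right)^{2} = \left(\left(-5 - 108 + 126\right) + 64\right)^{2} = \left(13 + 64\right)^{2} = 77^{2} = 5929$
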